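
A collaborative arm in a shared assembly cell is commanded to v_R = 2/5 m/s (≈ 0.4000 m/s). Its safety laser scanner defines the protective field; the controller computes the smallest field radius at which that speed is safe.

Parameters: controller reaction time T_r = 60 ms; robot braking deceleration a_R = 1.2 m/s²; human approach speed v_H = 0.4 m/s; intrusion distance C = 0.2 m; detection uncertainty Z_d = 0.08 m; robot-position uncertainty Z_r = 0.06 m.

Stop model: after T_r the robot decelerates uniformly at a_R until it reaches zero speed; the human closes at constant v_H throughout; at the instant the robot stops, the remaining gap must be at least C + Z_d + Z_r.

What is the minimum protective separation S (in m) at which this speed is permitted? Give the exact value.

T_s = v_R/a_R = (2/5)/(6/5) = 0.3333 s
robot covers v_R·T_r = 0.4000·0.0600 = 0.0240 m before braking
braking distance = 0.4000²/(2·1.2000) = 0.0667 m
human over T_r+T_s: 0.4000·(0.0600+0.3333) = 0.1573 m
residual clearance needed = 0.2000+0.0800+0.0600 = 0.3400 m
S_min ≈ 0.0240+0.0667+0.1573+0.3400  ⇒  S_min = 147/250 m

S_min = 147/250 m = 0.5880 m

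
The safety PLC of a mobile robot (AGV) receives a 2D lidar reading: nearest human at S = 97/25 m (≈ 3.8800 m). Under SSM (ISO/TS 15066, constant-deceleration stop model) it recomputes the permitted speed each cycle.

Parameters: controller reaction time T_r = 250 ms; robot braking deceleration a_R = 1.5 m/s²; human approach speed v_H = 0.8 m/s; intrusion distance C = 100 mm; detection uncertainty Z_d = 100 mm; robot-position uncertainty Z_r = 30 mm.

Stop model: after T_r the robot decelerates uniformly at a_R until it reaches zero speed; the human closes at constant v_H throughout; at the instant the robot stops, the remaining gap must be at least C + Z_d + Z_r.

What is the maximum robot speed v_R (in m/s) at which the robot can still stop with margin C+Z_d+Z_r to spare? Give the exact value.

v_R_max = 9/4 m/s = 2.2500 m/s

collect terms ⇒ (1/3)·v_R² + (47/60)·v_R + (-69/20) = 0
  disc = (47/60)² − 4·(1/3)·(-69/20) = 18769/3600 ; √disc = 137/60
  v_R = (−(47/60) + 137/60) / (2·(1/3)) = 9/4 m/s
check:
stop time T_s = (9/4)/(3/2) = 1.5000 s
robot in T_r: 2.2500·0.2500 = 0.5625 m
braking distance = 2.2500²/(2·1.5000) = 1.6875 m
human closes 0.8000·1.7500 = 1.4000 m
C+Z_d+Z_r = 0.1000+0.1000+0.0300 = 0.2300 m
sum ≈ 0.5625+1.6875+1.4000+0.2300 ≈ 3.8800 m = S ✓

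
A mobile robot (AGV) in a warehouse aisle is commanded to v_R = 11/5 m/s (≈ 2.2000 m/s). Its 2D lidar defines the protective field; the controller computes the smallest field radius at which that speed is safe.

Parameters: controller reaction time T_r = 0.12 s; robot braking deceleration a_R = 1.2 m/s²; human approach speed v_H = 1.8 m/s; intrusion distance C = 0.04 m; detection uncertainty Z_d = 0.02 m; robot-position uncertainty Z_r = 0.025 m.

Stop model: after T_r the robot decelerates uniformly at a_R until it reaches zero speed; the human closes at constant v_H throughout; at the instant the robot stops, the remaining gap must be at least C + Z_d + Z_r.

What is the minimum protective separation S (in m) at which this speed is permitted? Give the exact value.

braking lasts T_s = (11/5)/(6/5) = 1.8333 s
reaction-phase robot travel = 2.2000·0.1200 = 0.2640 m
braking distance = 2.2000²/(2·1.2000) = 2.0167 m
person approaches 1.8000·(0.1200+1.8333) = 3.5160 m
margins: 0.0400+0.0200+0.0250 = 0.0850 m
S_min ≈ 0.2640+2.0167+3.5160+0.0850  ⇒  S_min = 3529/600 m

S_min = 3529/600 m = 5.8817 m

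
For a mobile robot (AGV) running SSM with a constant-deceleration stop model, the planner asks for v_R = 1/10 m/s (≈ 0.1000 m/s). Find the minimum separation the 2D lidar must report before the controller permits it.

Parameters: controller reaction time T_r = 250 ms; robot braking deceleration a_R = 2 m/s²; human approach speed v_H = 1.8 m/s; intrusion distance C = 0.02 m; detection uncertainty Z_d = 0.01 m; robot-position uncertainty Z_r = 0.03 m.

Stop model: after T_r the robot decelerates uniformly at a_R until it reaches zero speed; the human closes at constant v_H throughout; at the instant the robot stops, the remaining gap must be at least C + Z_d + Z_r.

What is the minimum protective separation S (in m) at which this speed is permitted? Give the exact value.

S_min = 251/400 m = 0.6275 m

stop time T_s = (1/10)/2 = 0.0500 s
robot in T_r: 0.1000·0.2500 = 0.0250 m
braking distance = 0.1000²/(2·2.0000) = 0.0025 m
human closes 1.8000·0.3000 = 0.5400 m
residual clearance needed = 0.0200+0.0100+0.0300 = 0.0600 m
S_min ≈ 0.0250+0.0025+0.5400+0.0600  ⇒  S_min = 251/400 m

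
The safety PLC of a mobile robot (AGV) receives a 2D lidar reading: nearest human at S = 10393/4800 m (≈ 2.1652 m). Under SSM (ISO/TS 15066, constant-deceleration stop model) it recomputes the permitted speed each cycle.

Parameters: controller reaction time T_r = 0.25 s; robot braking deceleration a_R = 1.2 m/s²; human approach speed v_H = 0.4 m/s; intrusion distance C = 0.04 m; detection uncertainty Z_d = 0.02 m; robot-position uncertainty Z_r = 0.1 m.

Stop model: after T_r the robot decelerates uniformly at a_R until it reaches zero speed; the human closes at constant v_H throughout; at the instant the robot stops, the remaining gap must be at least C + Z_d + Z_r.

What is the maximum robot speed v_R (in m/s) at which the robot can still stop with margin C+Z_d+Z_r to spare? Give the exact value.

v_R_max = 31/20 m/s = 1.5500 m/s

quadratic (5/12)·v² + (7/12)·v + (-1829/960) = 0
  disc = (7/12)² − 4·(5/12)·(-1829/960) = 225/64 ; √disc = 15/8
  v_R = (−(7/12) + 15/8) / (2·(5/12)) = 31/20 m/s
check:
T_s = v_R/a_R = (31/20)/(6/5) = 1.2917 s
reaction-phase robot travel = 1.5500·0.2500 = 0.3875 m
robot under decel: 1.5500²/(2·1.2000) = 1.0010 m
person approaches 0.4000·(0.2500+1.2917) = 0.6167 m
C+Z_d+Z_r = 0.0400+0.0200+0.1000 = 0.1600 m
sum ≈ 0.3875+1.0010+0.6167+0.1600 ≈ 2.1652 m = S ✓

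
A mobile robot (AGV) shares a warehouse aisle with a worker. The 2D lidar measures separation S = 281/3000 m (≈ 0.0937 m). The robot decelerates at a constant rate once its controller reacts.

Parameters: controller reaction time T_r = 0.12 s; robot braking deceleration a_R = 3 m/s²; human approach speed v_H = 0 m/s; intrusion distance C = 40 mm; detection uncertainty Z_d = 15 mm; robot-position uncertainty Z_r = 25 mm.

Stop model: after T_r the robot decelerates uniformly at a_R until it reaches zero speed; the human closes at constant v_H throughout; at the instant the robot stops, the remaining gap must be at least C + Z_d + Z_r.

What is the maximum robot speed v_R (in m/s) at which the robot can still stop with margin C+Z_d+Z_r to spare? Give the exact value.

quadratic (1/6)·v² + (3/25)·v + (-41/3000) = 0
  disc = (3/25)² − 4·(1/6)·(-41/3000) = 529/22500 ; √disc = 23/150
  v_R = (−(3/25) + 23/150) / (2·(1/6)) = 1/10 m/s
check:
T_s = v_R/a_R = (1/10)/3 = 0.0333 s
robot in T_r: 0.1000·0.1200 = 0.0120 m
braking distance = 0.1000²/(2·3.0000) = 0.0017 m
person approaches 0.0000·(0.1200+0.0333) = 0.0000 m
residual clearance needed = 0.0400+0.0150+0.0250 = 0.0800 m
sum ≈ 0.0120+0.0017+0.0000+0.0800 ≈ 0.0937 m = S ✓

v_R_max = 1/10 m/s = 0.1000 m/s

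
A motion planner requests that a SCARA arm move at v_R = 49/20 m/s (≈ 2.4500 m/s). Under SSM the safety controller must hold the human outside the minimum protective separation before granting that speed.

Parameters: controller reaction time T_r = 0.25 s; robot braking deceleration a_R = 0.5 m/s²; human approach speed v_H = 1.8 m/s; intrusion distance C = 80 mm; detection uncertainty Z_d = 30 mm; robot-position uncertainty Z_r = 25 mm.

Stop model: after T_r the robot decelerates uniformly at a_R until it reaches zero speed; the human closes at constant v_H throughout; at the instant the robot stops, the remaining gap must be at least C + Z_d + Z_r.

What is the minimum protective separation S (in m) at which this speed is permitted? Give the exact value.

S_min = 801/50 m = 16.0200 m

stop time T_s = (49/20)/(1/2) = 4.9000 s
robot covers v_R·T_r = 2.4500·0.2500 = 0.6125 m before braking
robot covers 2.4500·4.9000 − ½·0.5000·4.9000² = 6.0025 m while stopping
human closes 1.8000·5.1500 = 9.2700 m
C+Z_d+Z_r = 0.0800+0.0300+0.0250 = 0.1350 m
S_min ≈ 0.6125+6.0025+9.2700+0.1350  ⇒  S_min = 801/50 m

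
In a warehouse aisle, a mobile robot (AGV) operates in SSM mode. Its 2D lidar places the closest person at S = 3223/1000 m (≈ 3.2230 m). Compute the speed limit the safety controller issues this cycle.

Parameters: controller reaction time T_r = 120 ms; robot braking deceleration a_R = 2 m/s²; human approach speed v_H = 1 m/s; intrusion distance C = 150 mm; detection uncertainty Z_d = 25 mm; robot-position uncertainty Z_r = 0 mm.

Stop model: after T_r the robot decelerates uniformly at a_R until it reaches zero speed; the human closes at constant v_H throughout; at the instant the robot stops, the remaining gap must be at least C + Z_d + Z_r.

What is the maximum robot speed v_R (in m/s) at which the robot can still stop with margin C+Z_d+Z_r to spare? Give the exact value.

at the boundary: (1/4)·v² + (31/50)·v + (-366/125) = 0
  disc = (31/50)² − 4·(1/4)·(-366/125) = 8281/2500 ; √disc = 91/50
  v_R = (−(31/50) + 91/50) / (2·(1/4)) = 12/5 m/s
check:
braking lasts T_s = (12/5)/2 = 1.2000 s
robot in T_r: 2.4000·0.1200 = 0.2880 m
braking distance = 2.4000²/(2·2.0000) = 1.4400 m
person approaches 1.0000·(0.1200+1.2000) = 1.3200 m
C+Z_d+Z_r = 0.1500+0.0250+0.0000 = 0.1750 m
sum ≈ 0.2880+1.4400+1.3200+0.1750 ≈ 3.2230 m = S ✓

v_R_max = 12/5 m/s = 2.4000 m/s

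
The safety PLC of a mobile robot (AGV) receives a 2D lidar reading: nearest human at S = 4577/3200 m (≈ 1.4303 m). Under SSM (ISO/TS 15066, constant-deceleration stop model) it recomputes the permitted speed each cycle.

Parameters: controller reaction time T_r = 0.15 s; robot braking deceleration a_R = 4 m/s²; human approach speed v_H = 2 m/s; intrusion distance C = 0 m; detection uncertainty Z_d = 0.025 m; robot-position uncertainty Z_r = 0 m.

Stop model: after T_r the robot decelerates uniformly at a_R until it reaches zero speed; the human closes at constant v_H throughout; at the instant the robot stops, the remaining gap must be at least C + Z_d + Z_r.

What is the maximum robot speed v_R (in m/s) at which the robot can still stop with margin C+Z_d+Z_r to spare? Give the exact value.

quadratic (1/8)·v² + (13/20)·v + (-3537/3200) = 0
  disc = (13/20)² − 4·(1/8)·(-3537/3200) = 6241/6400 ; √disc = 79/80
  v_R = (−(13/20) + 79/80) / (2·(1/8)) = 27/20 m/s
check:
T_s = v_R/a_R = (27/20)/4 = 0.3375 s
robot in T_r: 1.3500·0.1500 = 0.2025 m
braking distance = 1.3500²/(2·4.0000) = 0.2278 m
human closes 2.0000·0.4875 = 0.9750 m
margins: 0.0000+0.0250+0.0000 = 0.0250 m
sum ≈ 0.2025+0.2278+0.9750+0.0250 ≈ 1.4303 m = S ✓

v_R_max = 27/20 m/s = 1.3500 m/s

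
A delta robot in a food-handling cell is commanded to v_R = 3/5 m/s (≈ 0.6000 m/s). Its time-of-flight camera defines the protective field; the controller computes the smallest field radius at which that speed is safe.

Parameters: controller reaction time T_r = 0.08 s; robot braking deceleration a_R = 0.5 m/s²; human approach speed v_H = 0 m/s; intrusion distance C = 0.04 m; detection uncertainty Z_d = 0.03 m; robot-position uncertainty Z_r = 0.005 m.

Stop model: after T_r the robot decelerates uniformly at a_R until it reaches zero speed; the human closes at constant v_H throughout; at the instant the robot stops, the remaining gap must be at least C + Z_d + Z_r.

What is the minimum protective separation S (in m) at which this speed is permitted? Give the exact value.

S_min = 483/1000 m = 0.4830 m

braking lasts T_s = (3/5)/(1/2) = 1.2000 s
robot in T_r: 0.6000·0.0800 = 0.0480 m
braking distance = 0.6000²/(2·0.5000) = 0.3600 m
human closes 0.0000·1.2800 = 0.0000 m
residual clearance needed = 0.0400+0.0300+0.0050 = 0.0750 m
S_min ≈ 0.0480+0.3600+0.0000+0.0750  ⇒  S_min = 483/1000 m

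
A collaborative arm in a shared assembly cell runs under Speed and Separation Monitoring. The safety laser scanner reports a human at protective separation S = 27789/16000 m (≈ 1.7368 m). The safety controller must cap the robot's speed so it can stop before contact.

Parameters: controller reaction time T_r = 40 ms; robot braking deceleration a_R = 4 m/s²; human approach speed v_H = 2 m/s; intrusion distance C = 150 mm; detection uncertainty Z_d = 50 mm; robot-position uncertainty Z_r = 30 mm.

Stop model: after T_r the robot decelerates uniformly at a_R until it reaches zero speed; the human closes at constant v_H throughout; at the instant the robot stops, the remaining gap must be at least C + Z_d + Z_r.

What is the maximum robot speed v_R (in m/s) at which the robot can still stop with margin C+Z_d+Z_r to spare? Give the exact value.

v_R_max = 37/20 m/s = 1.8500 m/s

at the boundary: (1/8)·v² + (27/50)·v + (-22829/16000) = 0
  disc = (27/50)² − 4·(1/8)·(-22829/16000) = 160801/160000 ; √disc = 401/400
  v_R = (−(27/50) + 401/400) / (2·(1/8)) = 37/20 m/s
check:
stop time T_s = (37/20)/4 = 0.4625 s
robot in T_r: 1.8500·0.0400 = 0.0740 m
braking distance = 1.8500²/(2·4.0000) = 0.4278 m
human closes 2.0000·0.5025 = 1.0050 m
C+Z_d+Z_r = 0.1500+0.0500+0.0300 = 0.2300 m
sum ≈ 0.0740+0.4278+1.0050+0.2300 ≈ 1.7368 m = S ✓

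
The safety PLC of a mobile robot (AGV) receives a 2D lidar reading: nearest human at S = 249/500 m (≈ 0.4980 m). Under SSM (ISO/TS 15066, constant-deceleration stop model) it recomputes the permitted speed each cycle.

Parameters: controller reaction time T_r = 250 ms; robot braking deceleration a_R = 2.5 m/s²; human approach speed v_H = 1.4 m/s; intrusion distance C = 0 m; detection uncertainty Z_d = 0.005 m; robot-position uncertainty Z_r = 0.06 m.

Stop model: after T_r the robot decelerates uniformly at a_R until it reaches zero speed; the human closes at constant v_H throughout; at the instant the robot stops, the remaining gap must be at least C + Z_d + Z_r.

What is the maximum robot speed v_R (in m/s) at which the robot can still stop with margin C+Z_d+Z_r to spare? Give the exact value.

at the boundary: (1/5)·v² + (81/100)·v + (-83/1000) = 0
  disc = (81/100)² − 4·(1/5)·(-83/1000) = 289/400 ; √disc = 17/20
  v_R = (−(81/100) + 17/20) / (2·(1/5)) = 1/10 m/s
check:
T_s = v_R/a_R = (1/10)/(5/2) = 0.0400 s
robot covers v_R·T_r = 0.1000·0.2500 = 0.0250 m before braking
robot under decel: 0.1000²/(2·2.5000) = 0.0020 m
human closes 1.4000·0.2900 = 0.4060 m
margins: 0.0000+0.0050+0.0600 = 0.0650 m
sum ≈ 0.0250+0.0020+0.4060+0.0650 ≈ 0.4980 m = S ✓

v_R_max = 1/10 m/s = 0.1000 m/s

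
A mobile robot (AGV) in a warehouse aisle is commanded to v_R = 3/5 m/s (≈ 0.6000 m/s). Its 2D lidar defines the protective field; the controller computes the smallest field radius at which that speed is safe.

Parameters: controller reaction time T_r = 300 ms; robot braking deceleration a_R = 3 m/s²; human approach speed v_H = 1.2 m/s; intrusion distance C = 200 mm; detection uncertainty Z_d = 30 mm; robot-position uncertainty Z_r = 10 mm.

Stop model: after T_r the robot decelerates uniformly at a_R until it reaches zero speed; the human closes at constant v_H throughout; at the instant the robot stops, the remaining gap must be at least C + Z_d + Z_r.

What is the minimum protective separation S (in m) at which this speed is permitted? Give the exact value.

S_min = 27/25 m = 1.0800 m

T_s = v_R/a_R = (3/5)/3 = 0.2000 s
reaction-phase robot travel = 0.6000·0.3000 = 0.1800 m
robot covers 0.6000·0.2000 − ½·3.0000·0.2000² = 0.0600 m while stopping
human over T_r+T_s: 1.2000·(0.3000+0.2000) = 0.6000 m
residual clearance needed = 0.2000+0.0300+0.0100 = 0.2400 m
S_min ≈ 0.1800+0.0600+0.6000+0.2400  ⇒  S_min = 27/25 m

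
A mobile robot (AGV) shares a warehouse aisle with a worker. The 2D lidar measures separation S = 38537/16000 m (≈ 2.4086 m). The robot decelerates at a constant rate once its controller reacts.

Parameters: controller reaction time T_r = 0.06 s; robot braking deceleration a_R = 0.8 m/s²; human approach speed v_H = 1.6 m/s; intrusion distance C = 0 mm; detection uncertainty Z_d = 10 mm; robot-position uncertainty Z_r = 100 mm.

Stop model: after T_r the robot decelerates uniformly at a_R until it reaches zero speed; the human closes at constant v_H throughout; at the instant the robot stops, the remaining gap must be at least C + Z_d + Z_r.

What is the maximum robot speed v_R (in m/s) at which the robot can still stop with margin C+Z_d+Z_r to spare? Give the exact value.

v_R_max = 17/20 m/s = 0.8500 m/s

quadratic (5/8)·v² + (103/50)·v + (-35241/16000) = 0
  disc = (103/50)² − 4·(5/8)·(-35241/16000) = 1560001/160000 ; √disc = 1249/400
  v_R = (−(103/50) + 1249/400) / (2·(5/8)) = 17/20 m/s
check:
stop time T_s = (17/20)/(4/5) = 1.0625 s
robot in T_r: 0.8500·0.0600 = 0.0510 m
braking distance = 0.8500²/(2·0.8000) = 0.4516 m
human over T_r+T_s: 1.6000·(0.0600+1.0625) = 1.7960 m
residual clearance needed = 0.0000+0.0100+0.1000 = 0.1100 m
sum ≈ 0.0510+0.4516+1.7960+0.1100 ≈ 2.4086 m = S ✓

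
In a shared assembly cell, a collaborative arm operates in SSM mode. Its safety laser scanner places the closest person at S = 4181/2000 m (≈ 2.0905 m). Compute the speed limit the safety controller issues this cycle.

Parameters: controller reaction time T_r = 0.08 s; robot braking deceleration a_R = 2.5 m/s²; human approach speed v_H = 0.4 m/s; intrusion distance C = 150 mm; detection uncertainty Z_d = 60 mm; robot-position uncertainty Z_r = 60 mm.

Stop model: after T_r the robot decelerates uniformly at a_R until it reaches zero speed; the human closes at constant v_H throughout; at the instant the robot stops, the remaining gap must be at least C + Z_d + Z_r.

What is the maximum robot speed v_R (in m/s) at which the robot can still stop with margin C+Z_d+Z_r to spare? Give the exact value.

at the boundary: (1/5)·v² + (6/25)·v + (-3577/2000) = 0
  disc = (6/25)² − 4·(1/5)·(-3577/2000) = 3721/2500 ; √disc = 61/50
  v_R = (−(6/25) + 61/50) / (2·(1/5)) = 49/20 m/s
check:
braking lasts T_s = (49/20)/(5/2) = 0.9800 s
robot covers v_R·T_r = 2.4500·0.0800 = 0.1960 m before braking
braking distance = 2.4500²/(2·2.5000) = 1.2005 m
human closes 0.4000·1.0600 = 0.4240 m
margins: 0.1500+0.0600+0.0600 = 0.2700 m
sum ≈ 0.1960+1.2005+0.4240+0.2700 ≈ 2.0905 m = S ✓

v_R_max = 49/20 m/s = 2.4500 m/s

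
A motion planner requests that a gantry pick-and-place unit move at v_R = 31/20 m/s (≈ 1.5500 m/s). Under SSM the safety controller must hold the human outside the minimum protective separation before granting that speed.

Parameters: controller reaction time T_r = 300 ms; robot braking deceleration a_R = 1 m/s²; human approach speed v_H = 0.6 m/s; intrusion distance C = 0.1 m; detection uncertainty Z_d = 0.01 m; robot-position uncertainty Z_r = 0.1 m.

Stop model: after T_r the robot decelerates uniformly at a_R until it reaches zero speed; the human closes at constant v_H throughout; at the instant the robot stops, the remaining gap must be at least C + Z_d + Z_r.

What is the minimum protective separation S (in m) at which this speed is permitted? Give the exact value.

T_s = v_R/a_R = (31/20)/1 = 1.5500 s
reaction-phase robot travel = 1.5500·0.3000 = 0.4650 m
robot covers 1.5500·1.5500 − ½·1.0000·1.5500² = 1.2012 m while stopping
person approaches 0.6000·(0.3000+1.5500) = 1.1100 m
C+Z_d+Z_r = 0.1000+0.0100+0.1000 = 0.2100 m
S_min ≈ 0.4650+1.2012+1.1100+0.2100  ⇒  S_min = 2389/800 m

S_min = 2389/800 m = 2.9863 m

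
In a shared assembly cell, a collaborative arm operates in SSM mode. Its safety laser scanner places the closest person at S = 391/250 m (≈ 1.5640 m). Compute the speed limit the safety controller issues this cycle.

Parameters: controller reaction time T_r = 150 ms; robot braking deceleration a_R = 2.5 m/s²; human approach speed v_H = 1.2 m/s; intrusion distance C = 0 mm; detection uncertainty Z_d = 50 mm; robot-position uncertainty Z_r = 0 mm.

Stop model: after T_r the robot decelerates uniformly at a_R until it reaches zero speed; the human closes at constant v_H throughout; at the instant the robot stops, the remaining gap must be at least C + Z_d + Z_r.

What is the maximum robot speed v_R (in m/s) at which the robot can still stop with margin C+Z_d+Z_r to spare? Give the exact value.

v_R_max = 29/20 m/s = 1.4500 m/s

at the boundary: (1/5)·v² + (63/100)·v + (-667/500) = 0
  disc = (63/100)² − 4·(1/5)·(-667/500) = 14641/10000 ; √disc = 121/100
  v_R = (−(63/100) + 121/100) / (2·(1/5)) = 29/20 m/s
check:
T_s = v_R/a_R = (29/20)/(5/2) = 0.5800 s
reaction-phase robot travel = 1.4500·0.1500 = 0.2175 m
robot covers 1.4500·0.5800 − ½·2.5000·0.5800² = 0.4205 m while stopping
human over T_r+T_s: 1.2000·(0.1500+0.5800) = 0.8760 m
residual clearance needed = 0.0000+0.0500+0.0000 = 0.0500 m
sum ≈ 0.2175+0.4205+0.8760+0.0500 ≈ 1.5640 m = S ✓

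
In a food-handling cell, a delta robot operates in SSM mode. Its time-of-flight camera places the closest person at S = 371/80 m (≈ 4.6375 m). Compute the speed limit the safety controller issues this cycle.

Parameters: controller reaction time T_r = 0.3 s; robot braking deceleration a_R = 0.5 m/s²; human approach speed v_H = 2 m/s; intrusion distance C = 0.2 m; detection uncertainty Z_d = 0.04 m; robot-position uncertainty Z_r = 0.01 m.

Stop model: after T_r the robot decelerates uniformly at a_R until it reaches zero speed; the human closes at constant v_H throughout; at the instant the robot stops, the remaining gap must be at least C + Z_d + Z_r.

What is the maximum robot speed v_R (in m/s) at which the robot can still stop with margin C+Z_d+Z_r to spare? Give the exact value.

v_R_max = 3/4 m/s = 0.7500 m/s

at the boundary: (1)·v² + (43/10)·v + (-303/80) = 0
  disc = (43/10)² − 4·(1)·(-303/80) = 841/25 ; √disc = 29/5
  v_R = (−(43/10) + 29/5) / (2·(1)) = 3/4 m/s
check:
T_s = v_R/a_R = (3/4)/(1/2) = 1.5000 s
reaction-phase robot travel = 0.7500·0.3000 = 0.2250 m
robot covers 0.7500·1.5000 − ½·0.5000·1.5000² = 0.5625 m while stopping
human over T_r+T_s: 2.0000·(0.3000+1.5000) = 3.6000 m
residual clearance needed = 0.2000+0.0400+0.0100 = 0.2500 m
sum ≈ 0.2250+0.5625+3.6000+0.2500 ≈ 4.6375 m = S ✓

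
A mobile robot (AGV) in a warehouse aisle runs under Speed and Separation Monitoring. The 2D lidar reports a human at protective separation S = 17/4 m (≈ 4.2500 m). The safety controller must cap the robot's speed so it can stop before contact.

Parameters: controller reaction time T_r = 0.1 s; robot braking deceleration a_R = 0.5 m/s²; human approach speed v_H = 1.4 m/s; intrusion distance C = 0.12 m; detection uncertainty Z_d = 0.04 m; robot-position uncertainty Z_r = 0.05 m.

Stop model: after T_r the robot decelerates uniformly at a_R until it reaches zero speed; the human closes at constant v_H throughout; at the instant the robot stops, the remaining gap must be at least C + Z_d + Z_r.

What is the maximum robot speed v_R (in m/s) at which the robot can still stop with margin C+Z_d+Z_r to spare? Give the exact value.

at the boundary: (1)·v² + (29/10)·v + (-39/10) = 0
  disc = (29/10)² − 4·(1)·(-39/10) = 2401/100 ; √disc = 49/10
  v_R = (−(29/10) + 49/10) / (2·(1)) = 1 m/s
check:
stop time T_s = 1/(1/2) = 2.0000 s
reaction-phase robot travel = 1.0000·0.1000 = 0.1000 m
braking distance = 1.0000²/(2·0.5000) = 1.0000 m
human over T_r+T_s: 1.4000·(0.1000+2.0000) = 2.9400 m
margins: 0.1200+0.0400+0.0500 = 0.2100 m
sum ≈ 0.1000+1.0000+2.9400+0.2100 ≈ 4.2500 m = S ✓

v_R_max = 1 m/s = 1.0000 m/s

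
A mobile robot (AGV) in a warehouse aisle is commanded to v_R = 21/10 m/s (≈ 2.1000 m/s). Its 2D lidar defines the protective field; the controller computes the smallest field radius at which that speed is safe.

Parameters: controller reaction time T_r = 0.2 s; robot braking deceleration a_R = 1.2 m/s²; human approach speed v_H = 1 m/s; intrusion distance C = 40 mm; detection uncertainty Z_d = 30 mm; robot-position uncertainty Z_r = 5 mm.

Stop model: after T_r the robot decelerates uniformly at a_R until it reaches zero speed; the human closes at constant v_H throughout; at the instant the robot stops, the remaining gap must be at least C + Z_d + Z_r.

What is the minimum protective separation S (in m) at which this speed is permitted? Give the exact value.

braking lasts T_s = (21/10)/(6/5) = 1.7500 s
robot in T_r: 2.1000·0.2000 = 0.4200 m
robot under decel: 2.1000²/(2·1.2000) = 1.8375 m
person approaches 1.0000·(0.2000+1.7500) = 1.9500 m
margins: 0.0400+0.0300+0.0050 = 0.0750 m
S_min ≈ 0.4200+1.8375+1.9500+0.0750  ⇒  S_min = 1713/400 m

S_min = 1713/400 m = 4.2825 m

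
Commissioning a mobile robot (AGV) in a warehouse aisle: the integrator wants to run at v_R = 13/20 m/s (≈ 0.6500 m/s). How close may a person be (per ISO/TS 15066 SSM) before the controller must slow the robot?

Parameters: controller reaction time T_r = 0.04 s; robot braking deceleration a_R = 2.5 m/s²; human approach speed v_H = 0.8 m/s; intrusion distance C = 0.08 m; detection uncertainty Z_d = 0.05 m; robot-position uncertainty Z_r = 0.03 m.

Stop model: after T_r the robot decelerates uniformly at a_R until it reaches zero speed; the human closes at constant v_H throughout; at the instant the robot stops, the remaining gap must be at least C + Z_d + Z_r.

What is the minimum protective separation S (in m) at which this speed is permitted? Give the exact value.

S_min = 1021/2000 m = 0.5105 m

T_s = v_R/a_R = (13/20)/(5/2) = 0.2600 s
robot in T_r: 0.6500·0.0400 = 0.0260 m
robot covers 0.6500·0.2600 − ½·2.5000·0.2600² = 0.0845 m while stopping
human closes 0.8000·0.3000 = 0.2400 m
margins: 0.0800+0.0500+0.0300 = 0.1600 m
S_min ≈ 0.0260+0.0845+0.2400+0.1600  ⇒  S_min = 1021/2000 m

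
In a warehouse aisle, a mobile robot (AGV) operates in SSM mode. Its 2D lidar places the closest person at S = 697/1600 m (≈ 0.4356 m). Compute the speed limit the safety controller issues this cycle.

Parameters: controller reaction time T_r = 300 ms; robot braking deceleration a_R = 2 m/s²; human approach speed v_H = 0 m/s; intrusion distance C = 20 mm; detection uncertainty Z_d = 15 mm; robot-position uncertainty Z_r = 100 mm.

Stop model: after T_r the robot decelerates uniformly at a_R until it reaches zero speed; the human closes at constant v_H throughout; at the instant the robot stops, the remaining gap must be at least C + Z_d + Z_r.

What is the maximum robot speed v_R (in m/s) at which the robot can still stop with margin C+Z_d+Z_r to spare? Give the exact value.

collect terms ⇒ (1/4)·v_R² + (3/10)·v_R + (-481/1600) = 0
  disc = (3/10)² − 4·(1/4)·(-481/1600) = 25/64 ; √disc = 5/8
  v_R = (−(3/10) + 5/8) / (2·(1/4)) = 13/20 m/s
check:
T_s = v_R/a_R = (13/20)/2 = 0.3250 s
robot in T_r: 0.6500·0.3000 = 0.1950 m
robot under decel: 0.6500²/(2·2.0000) = 0.1056 m
human over T_r+T_s: 0.0000·(0.3000+0.3250) = 0.0000 m
C+Z_d+Z_r = 0.0200+0.0150+0.1000 = 0.1350 m
sum ≈ 0.1950+0.1056+0.0000+0.1350 ≈ 0.4356 m = S ✓

v_R_max = 13/20 m/s = 0.6500 m/s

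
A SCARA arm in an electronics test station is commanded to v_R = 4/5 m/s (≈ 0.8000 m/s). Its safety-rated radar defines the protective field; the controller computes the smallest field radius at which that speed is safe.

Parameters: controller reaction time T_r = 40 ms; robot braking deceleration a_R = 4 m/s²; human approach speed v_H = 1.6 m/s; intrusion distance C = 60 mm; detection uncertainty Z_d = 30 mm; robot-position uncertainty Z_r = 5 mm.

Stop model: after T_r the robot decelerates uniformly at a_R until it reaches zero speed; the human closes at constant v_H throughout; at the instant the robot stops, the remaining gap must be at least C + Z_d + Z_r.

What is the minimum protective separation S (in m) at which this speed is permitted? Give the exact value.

stop time T_s = (4/5)/4 = 0.2000 s
reaction-phase robot travel = 0.8000·0.0400 = 0.0320 m
braking distance = 0.8000²/(2·4.0000) = 0.0800 m
human closes 1.6000·0.2400 = 0.3840 m
residual clearance needed = 0.0600+0.0300+0.0050 = 0.0950 m
S_min ≈ 0.0320+0.0800+0.3840+0.0950  ⇒  S_min = 591/1000 m

S_min = 591/1000 m = 0.5910 m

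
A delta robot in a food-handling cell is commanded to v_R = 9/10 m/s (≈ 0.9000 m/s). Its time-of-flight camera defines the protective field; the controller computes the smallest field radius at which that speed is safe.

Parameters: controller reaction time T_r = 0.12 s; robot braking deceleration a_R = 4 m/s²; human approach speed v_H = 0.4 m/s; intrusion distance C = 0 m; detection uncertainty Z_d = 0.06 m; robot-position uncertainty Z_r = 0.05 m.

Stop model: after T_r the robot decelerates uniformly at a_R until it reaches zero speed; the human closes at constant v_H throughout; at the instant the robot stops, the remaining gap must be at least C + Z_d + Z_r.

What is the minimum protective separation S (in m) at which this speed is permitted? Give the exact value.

S_min = 1829/4000 m = 0.4572 m

stop time T_s = (9/10)/4 = 0.2250 s
robot covers v_R·T_r = 0.9000·0.1200 = 0.1080 m before braking
robot covers 0.9000·0.2250 − ½·4.0000·0.2250² = 0.1013 m while stopping
human over T_r+T_s: 0.4000·(0.1200+0.2250) = 0.1380 m
residual clearance needed = 0.0000+0.0600+0.0500 = 0.1100 m
S_min ≈ 0.1080+0.1013+0.1380+0.1100  ⇒  S_min = 1829/4000 m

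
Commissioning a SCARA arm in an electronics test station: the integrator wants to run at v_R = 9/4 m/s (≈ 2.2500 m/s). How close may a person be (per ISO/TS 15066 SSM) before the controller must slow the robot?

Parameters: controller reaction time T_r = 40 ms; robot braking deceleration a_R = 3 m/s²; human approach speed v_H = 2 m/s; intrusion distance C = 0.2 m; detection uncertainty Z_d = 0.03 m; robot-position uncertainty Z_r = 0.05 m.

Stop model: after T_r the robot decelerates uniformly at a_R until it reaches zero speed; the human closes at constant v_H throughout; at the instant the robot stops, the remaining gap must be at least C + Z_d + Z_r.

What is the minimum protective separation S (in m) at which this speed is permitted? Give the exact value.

S_min = 447/160 m = 2.7938 m

braking lasts T_s = (9/4)/3 = 0.7500 s
robot in T_r: 2.2500·0.0400 = 0.0900 m
braking distance = 2.2500²/(2·3.0000) = 0.8438 m
human over T_r+T_s: 2.0000·(0.0400+0.7500) = 1.5800 m
margins: 0.2000+0.0300+0.0500 = 0.2800 m
S_min ≈ 0.0900+0.8438+1.5800+0.2800  ⇒  S_min = 447/160 m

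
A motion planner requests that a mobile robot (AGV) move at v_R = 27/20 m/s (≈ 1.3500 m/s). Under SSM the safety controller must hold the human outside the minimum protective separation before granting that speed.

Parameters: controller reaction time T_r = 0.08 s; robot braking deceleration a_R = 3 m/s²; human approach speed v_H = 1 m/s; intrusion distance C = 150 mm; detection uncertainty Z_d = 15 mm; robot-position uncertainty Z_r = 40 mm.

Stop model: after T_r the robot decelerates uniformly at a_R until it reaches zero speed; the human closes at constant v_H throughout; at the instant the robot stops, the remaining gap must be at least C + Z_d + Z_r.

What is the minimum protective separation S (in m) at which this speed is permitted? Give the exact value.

S_min = 4587/4000 m = 1.1467 m

T_s = v_R/a_R = (27/20)/3 = 0.4500 s
reaction-phase robot travel = 1.3500·0.0800 = 0.1080 m
robot under decel: 1.3500²/(2·3.0000) = 0.3038 m
human closes 1.0000·0.5300 = 0.5300 m
margins: 0.1500+0.0150+0.0400 = 0.2050 m
S_min ≈ 0.1080+0.3038+0.5300+0.2050  ⇒  S_min = 4587/4000 m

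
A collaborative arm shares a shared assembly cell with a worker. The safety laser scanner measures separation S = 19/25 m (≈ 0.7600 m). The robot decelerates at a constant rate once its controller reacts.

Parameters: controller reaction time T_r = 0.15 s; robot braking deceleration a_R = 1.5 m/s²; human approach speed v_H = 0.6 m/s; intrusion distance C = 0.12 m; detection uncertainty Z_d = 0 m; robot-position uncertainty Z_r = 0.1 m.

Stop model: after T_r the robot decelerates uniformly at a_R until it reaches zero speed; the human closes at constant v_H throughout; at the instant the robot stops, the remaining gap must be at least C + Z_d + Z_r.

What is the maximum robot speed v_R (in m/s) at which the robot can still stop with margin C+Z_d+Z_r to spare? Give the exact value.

collect terms ⇒ (1/3)·v_R² + (11/20)·v_R + (-9/20) = 0
  disc = (11/20)² − 4·(1/3)·(-9/20) = 361/400 ; √disc = 19/20
  v_R = (−(11/20) + 19/20) / (2·(1/3)) = 3/5 m/s
check:
stop time T_s = (3/5)/(3/2) = 0.4000 s
robot in T_r: 0.6000·0.1500 = 0.0900 m
robot under decel: 0.6000²/(2·1.5000) = 0.1200 m
human over T_r+T_s: 0.6000·(0.1500+0.4000) = 0.3300 m
margins: 0.1200+0.0000+0.1000 = 0.2200 m
sum ≈ 0.0900+0.1200+0.3300+0.2200 ≈ 0.7600 m = S ✓

v_R_max = 3/5 m/s = 0.6000 m/s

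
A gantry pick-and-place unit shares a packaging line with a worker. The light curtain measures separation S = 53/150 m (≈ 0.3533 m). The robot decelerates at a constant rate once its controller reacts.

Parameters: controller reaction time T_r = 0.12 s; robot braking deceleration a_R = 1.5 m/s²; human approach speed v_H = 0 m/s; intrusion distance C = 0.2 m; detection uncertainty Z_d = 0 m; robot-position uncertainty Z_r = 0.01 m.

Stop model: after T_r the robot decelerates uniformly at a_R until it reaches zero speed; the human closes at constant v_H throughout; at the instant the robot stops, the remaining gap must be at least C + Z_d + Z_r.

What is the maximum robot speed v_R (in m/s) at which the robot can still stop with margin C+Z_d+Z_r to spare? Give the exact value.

v_R_max = 1/2 m/s = 0.5000 m/s

at the boundary: (1/3)·v² + (3/25)·v + (-43/300) = 0
  disc = (3/25)² − 4·(1/3)·(-43/300) = 1156/5625 ; √disc = 34/75
  v_R = (−(3/25) + 34/75) / (2·(1/3)) = 1/2 m/s
check:
braking lasts T_s = (1/2)/(3/2) = 0.3333 s
robot covers v_R·T_r = 0.5000·0.1200 = 0.0600 m before braking
robot covers 0.5000·0.3333 − ½·1.5000·0.3333² = 0.0833 m while stopping
human closes 0.0000·0.4533 = 0.0000 m
C+Z_d+Z_r = 0.2000+0.0000+0.0100 = 0.2100 m
sum ≈ 0.0600+0.0833+0.0000+0.2100 ≈ 0.3533 m = S ✓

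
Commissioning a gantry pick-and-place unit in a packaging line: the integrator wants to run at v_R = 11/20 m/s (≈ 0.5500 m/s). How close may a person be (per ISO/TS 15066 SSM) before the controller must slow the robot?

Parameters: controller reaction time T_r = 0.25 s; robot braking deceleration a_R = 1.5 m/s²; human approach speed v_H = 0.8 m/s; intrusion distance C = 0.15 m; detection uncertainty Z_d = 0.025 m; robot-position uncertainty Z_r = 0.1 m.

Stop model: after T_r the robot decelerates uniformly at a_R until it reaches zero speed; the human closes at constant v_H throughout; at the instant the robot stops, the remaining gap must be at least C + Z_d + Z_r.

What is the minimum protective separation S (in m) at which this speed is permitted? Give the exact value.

S_min = 151/150 m = 1.0067 m

stop time T_s = (11/20)/(3/2) = 0.3667 s
reaction-phase robot travel = 0.5500·0.2500 = 0.1375 m
robot covers 0.5500·0.3667 − ½·1.5000·0.3667² = 0.1008 m while stopping
human closes 0.8000·0.6167 = 0.4933 m
residual clearance needed = 0.1500+0.0250+0.1000 = 0.2750 m
S_min ≈ 0.1375+0.1008+0.4933+0.2750  ⇒  S_min = 151/150 m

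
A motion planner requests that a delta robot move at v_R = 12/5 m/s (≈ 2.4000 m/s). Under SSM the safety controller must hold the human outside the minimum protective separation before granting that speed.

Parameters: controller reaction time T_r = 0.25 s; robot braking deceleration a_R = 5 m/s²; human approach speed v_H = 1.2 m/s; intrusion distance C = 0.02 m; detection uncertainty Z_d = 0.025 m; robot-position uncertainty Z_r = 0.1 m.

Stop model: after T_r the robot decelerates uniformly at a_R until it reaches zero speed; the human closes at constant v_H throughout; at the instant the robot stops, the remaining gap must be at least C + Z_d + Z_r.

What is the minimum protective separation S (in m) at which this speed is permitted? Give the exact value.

S_min = 2197/1000 m = 2.1970 m

T_s = v_R/a_R = (12/5)/5 = 0.4800 s
robot in T_r: 2.4000·0.2500 = 0.6000 m
braking distance = 2.4000²/(2·5.0000) = 0.5760 m
human closes 1.2000·0.7300 = 0.8760 m
residual clearance needed = 0.0200+0.0250+0.1000 = 0.1450 m
S_min ≈ 0.6000+0.5760+0.8760+0.1450  ⇒  S_min = 2197/1000 m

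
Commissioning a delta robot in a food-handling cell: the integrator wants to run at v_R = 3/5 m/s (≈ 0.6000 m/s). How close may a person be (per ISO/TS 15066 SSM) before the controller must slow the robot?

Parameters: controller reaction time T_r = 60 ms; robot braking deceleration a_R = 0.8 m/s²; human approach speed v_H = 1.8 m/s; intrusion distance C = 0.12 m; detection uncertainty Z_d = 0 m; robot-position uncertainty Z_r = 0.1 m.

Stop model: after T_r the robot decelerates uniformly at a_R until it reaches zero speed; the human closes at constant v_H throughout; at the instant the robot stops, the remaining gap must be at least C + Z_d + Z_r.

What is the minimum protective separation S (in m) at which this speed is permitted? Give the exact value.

S_min = 1939/1000 m = 1.9390 m

T_s = v_R/a_R = (3/5)/(4/5) = 0.7500 s
robot in T_r: 0.6000·0.0600 = 0.0360 m
robot covers 0.6000·0.7500 − ½·0.8000·0.7500² = 0.2250 m while stopping
human over T_r+T_s: 1.8000·(0.0600+0.7500) = 1.4580 m
residual clearance needed = 0.1200+0.0000+0.1000 = 0.2200 m
S_min ≈ 0.0360+0.2250+1.4580+0.2200  ⇒  S_min = 1939/1000 m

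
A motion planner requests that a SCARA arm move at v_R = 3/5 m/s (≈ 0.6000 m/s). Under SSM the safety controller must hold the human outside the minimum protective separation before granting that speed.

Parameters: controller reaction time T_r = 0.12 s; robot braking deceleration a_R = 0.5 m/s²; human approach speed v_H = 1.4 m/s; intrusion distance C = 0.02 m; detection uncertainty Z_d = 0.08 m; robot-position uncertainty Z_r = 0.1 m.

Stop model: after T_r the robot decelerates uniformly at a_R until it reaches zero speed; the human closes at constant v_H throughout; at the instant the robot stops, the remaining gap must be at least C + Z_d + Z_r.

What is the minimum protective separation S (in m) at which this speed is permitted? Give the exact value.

S_min = 62/25 m = 2.4800 m

braking lasts T_s = (3/5)/(1/2) = 1.2000 s
robot covers v_R·T_r = 0.6000·0.1200 = 0.0720 m before braking
robot covers 0.6000·1.2000 − ½·0.5000·1.2000² = 0.3600 m while stopping
person approaches 1.4000·(0.1200+1.2000) = 1.8480 m
residual clearance needed = 0.0200+0.0800+0.1000 = 0.2000 m
S_min ≈ 0.0720+0.3600+1.8480+0.2000  ⇒  S_min = 62/25 m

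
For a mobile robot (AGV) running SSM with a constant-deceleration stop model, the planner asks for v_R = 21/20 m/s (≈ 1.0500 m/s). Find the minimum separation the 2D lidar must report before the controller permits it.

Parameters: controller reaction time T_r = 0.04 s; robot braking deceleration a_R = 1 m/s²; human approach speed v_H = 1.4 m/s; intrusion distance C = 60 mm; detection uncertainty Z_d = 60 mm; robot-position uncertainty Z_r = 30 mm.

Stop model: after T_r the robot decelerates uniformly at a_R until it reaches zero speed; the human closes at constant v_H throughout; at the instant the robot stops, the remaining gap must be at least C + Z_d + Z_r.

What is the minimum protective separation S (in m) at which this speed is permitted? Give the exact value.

S_min = 9077/4000 m = 2.2692 m

T_s = v_R/a_R = (21/20)/1 = 1.0500 s
reaction-phase robot travel = 1.0500·0.0400 = 0.0420 m
robot covers 1.0500·1.0500 − ½·1.0000·1.0500² = 0.5513 m while stopping
person approaches 1.4000·(0.0400+1.0500) = 1.5260 m
margins: 0.0600+0.0600+0.0300 = 0.1500 m
S_min ≈ 0.0420+0.5513+1.5260+0.1500  ⇒  S_min = 9077/4000 m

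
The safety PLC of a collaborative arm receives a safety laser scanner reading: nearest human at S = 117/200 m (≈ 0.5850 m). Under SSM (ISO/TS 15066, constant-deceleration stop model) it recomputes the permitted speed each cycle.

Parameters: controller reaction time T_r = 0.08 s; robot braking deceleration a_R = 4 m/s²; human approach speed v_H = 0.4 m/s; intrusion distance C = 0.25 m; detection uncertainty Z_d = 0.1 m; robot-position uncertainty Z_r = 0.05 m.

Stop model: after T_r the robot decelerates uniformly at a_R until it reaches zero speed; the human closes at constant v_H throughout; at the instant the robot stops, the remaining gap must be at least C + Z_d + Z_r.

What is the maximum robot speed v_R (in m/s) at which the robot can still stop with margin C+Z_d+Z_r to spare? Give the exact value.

quadratic (1/8)·v² + (9/50)·v + (-153/1000) = 0
  disc = (9/50)² − 4·(1/8)·(-153/1000) = 1089/10000 ; √disc = 33/100
  v_R = (−(9/50) + 33/100) / (2·(1/8)) = 3/5 m/s
check:
stop time T_s = (3/5)/4 = 0.1500 s
robot in T_r: 0.6000·0.0800 = 0.0480 m
robot covers 0.6000·0.1500 − ½·4.0000·0.1500² = 0.0450 m while stopping
person approaches 0.4000·(0.0800+0.1500) = 0.0920 m
residual clearance needed = 0.2500+0.1000+0.0500 = 0.4000 m
sum ≈ 0.0480+0.0450+0.0920+0.4000 ≈ 0.5850 m = S ✓

v_R_max = 3/5 m/s = 0.6000 m/s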